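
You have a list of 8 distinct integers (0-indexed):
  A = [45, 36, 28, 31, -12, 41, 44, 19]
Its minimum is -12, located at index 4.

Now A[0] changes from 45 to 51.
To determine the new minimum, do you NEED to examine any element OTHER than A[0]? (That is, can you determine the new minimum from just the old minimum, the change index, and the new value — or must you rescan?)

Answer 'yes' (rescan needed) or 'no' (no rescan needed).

Answer: no

Derivation:
Old min = -12 at index 4
Change at index 0: 45 -> 51
Index 0 was NOT the min. New min = min(-12, 51). No rescan of other elements needed.
Needs rescan: no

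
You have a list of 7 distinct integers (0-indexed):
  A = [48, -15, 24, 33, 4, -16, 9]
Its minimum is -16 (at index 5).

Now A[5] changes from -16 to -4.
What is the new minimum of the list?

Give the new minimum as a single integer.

Old min = -16 (at index 5)
Change: A[5] -16 -> -4
Changed element WAS the min. Need to check: is -4 still <= all others?
  Min of remaining elements: -15
  New min = min(-4, -15) = -15

Answer: -15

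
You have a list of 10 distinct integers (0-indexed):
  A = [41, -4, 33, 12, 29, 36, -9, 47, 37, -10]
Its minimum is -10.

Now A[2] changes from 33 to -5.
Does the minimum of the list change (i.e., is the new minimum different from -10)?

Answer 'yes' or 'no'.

Old min = -10
Change: A[2] 33 -> -5
Changed element was NOT the min; min changes only if -5 < -10.
New min = -10; changed? no

Answer: no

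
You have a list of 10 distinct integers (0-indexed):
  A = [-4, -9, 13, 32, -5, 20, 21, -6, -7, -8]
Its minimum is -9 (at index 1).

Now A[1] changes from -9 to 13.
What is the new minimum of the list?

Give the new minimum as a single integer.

Old min = -9 (at index 1)
Change: A[1] -9 -> 13
Changed element WAS the min. Need to check: is 13 still <= all others?
  Min of remaining elements: -8
  New min = min(13, -8) = -8

Answer: -8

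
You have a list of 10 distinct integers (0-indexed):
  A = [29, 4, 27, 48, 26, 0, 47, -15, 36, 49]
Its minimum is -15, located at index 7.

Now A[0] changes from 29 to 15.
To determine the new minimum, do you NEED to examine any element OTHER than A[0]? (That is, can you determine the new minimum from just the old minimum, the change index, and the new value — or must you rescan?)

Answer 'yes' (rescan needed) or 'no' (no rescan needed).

Old min = -15 at index 7
Change at index 0: 29 -> 15
Index 0 was NOT the min. New min = min(-15, 15). No rescan of other elements needed.
Needs rescan: no

Answer: no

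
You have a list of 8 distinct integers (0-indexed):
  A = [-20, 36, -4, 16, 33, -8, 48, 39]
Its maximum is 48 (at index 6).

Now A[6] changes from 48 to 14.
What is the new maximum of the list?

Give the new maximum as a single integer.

Old max = 48 (at index 6)
Change: A[6] 48 -> 14
Changed element WAS the max -> may need rescan.
  Max of remaining elements: 39
  New max = max(14, 39) = 39

Answer: 39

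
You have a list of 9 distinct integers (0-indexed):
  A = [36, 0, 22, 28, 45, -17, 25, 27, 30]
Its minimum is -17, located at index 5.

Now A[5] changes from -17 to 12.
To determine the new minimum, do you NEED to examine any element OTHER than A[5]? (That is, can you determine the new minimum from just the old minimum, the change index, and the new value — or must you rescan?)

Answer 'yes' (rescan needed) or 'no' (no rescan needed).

Answer: yes

Derivation:
Old min = -17 at index 5
Change at index 5: -17 -> 12
Index 5 WAS the min and new value 12 > old min -17. Must rescan other elements to find the new min.
Needs rescan: yes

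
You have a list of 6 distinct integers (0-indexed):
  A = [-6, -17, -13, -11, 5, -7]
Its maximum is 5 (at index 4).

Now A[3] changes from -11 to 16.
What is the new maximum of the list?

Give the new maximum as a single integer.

Answer: 16

Derivation:
Old max = 5 (at index 4)
Change: A[3] -11 -> 16
Changed element was NOT the old max.
  New max = max(old_max, new_val) = max(5, 16) = 16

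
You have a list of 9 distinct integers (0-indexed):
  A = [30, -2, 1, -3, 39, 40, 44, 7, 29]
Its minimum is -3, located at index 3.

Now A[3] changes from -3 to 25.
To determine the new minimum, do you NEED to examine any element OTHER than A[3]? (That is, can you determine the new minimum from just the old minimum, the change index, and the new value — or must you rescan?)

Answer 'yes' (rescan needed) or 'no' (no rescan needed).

Answer: yes

Derivation:
Old min = -3 at index 3
Change at index 3: -3 -> 25
Index 3 WAS the min and new value 25 > old min -3. Must rescan other elements to find the new min.
Needs rescan: yes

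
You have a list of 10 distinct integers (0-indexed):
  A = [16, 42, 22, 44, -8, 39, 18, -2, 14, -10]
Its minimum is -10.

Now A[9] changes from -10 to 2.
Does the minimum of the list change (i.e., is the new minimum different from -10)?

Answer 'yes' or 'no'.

Answer: yes

Derivation:
Old min = -10
Change: A[9] -10 -> 2
Changed element was the min; new min must be rechecked.
New min = -8; changed? yes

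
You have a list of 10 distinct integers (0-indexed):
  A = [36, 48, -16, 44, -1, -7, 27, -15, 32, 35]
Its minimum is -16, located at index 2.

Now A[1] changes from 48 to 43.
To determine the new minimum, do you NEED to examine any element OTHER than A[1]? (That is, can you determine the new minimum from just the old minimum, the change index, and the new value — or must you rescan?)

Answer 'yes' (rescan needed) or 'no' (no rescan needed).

Answer: no

Derivation:
Old min = -16 at index 2
Change at index 1: 48 -> 43
Index 1 was NOT the min. New min = min(-16, 43). No rescan of other elements needed.
Needs rescan: no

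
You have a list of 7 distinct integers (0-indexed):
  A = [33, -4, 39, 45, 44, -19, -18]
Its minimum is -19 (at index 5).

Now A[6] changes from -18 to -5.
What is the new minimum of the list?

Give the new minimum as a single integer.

Old min = -19 (at index 5)
Change: A[6] -18 -> -5
Changed element was NOT the old min.
  New min = min(old_min, new_val) = min(-19, -5) = -19

Answer: -19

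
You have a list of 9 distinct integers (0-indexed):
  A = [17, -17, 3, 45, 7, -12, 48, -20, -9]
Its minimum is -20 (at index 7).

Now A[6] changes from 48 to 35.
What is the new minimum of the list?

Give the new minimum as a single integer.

Answer: -20

Derivation:
Old min = -20 (at index 7)
Change: A[6] 48 -> 35
Changed element was NOT the old min.
  New min = min(old_min, new_val) = min(-20, 35) = -20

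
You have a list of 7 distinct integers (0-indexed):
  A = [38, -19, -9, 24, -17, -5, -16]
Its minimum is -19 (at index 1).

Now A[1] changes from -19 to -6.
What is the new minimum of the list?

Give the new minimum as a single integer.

Answer: -17

Derivation:
Old min = -19 (at index 1)
Change: A[1] -19 -> -6
Changed element WAS the min. Need to check: is -6 still <= all others?
  Min of remaining elements: -17
  New min = min(-6, -17) = -17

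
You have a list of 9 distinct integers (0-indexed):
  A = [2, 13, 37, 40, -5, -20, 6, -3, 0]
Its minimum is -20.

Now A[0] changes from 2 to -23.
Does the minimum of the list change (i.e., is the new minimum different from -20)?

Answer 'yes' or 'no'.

Answer: yes

Derivation:
Old min = -20
Change: A[0] 2 -> -23
Changed element was NOT the min; min changes only if -23 < -20.
New min = -23; changed? yes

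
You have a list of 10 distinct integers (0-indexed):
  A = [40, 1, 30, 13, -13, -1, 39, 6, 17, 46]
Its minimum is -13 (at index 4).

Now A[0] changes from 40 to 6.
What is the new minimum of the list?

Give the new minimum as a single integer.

Answer: -13

Derivation:
Old min = -13 (at index 4)
Change: A[0] 40 -> 6
Changed element was NOT the old min.
  New min = min(old_min, new_val) = min(-13, 6) = -13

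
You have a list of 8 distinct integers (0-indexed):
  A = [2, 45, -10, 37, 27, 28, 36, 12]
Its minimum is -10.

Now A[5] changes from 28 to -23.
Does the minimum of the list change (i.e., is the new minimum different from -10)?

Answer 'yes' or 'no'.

Old min = -10
Change: A[5] 28 -> -23
Changed element was NOT the min; min changes only if -23 < -10.
New min = -23; changed? yes

Answer: yes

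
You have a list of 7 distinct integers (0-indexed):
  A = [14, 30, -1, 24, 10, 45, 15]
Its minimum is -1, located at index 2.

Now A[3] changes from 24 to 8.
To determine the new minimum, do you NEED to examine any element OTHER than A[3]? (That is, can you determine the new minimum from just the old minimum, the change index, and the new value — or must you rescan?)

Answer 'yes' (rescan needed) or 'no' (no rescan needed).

Answer: no

Derivation:
Old min = -1 at index 2
Change at index 3: 24 -> 8
Index 3 was NOT the min. New min = min(-1, 8). No rescan of other elements needed.
Needs rescan: no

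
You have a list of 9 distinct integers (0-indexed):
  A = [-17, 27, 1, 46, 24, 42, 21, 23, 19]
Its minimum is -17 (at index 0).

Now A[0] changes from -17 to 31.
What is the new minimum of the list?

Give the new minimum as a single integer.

Old min = -17 (at index 0)
Change: A[0] -17 -> 31
Changed element WAS the min. Need to check: is 31 still <= all others?
  Min of remaining elements: 1
  New min = min(31, 1) = 1

Answer: 1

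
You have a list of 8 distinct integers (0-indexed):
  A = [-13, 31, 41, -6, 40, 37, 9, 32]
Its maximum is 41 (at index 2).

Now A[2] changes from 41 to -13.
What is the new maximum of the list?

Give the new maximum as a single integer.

Answer: 40

Derivation:
Old max = 41 (at index 2)
Change: A[2] 41 -> -13
Changed element WAS the max -> may need rescan.
  Max of remaining elements: 40
  New max = max(-13, 40) = 40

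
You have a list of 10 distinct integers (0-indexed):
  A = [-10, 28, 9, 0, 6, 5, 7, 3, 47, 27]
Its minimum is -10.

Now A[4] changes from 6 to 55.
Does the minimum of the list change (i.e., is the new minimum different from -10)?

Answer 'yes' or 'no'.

Old min = -10
Change: A[4] 6 -> 55
Changed element was NOT the min; min changes only if 55 < -10.
New min = -10; changed? no

Answer: no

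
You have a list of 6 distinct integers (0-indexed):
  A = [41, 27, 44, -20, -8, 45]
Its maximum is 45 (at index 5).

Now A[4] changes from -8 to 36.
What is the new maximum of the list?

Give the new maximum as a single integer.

Answer: 45

Derivation:
Old max = 45 (at index 5)
Change: A[4] -8 -> 36
Changed element was NOT the old max.
  New max = max(old_max, new_val) = max(45, 36) = 45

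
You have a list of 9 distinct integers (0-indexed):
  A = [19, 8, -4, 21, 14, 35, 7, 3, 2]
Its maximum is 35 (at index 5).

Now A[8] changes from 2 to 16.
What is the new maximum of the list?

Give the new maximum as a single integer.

Old max = 35 (at index 5)
Change: A[8] 2 -> 16
Changed element was NOT the old max.
  New max = max(old_max, new_val) = max(35, 16) = 35

Answer: 35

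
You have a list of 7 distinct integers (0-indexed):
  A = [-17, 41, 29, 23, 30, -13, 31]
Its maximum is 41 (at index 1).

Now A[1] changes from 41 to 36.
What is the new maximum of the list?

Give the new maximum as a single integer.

Answer: 36

Derivation:
Old max = 41 (at index 1)
Change: A[1] 41 -> 36
Changed element WAS the max -> may need rescan.
  Max of remaining elements: 31
  New max = max(36, 31) = 36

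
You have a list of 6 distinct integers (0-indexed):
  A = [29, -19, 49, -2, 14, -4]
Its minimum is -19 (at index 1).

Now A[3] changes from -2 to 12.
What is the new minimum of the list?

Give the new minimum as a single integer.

Answer: -19

Derivation:
Old min = -19 (at index 1)
Change: A[3] -2 -> 12
Changed element was NOT the old min.
  New min = min(old_min, new_val) = min(-19, 12) = -19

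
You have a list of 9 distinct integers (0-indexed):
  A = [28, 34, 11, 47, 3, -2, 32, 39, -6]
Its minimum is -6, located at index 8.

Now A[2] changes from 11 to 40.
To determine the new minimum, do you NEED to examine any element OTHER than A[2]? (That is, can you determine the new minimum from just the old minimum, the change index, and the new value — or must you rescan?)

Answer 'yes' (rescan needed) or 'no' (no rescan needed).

Answer: no

Derivation:
Old min = -6 at index 8
Change at index 2: 11 -> 40
Index 2 was NOT the min. New min = min(-6, 40). No rescan of other elements needed.
Needs rescan: no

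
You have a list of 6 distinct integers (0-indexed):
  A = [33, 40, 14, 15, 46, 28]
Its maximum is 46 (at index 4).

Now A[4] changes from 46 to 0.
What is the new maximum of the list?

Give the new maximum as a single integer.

Old max = 46 (at index 4)
Change: A[4] 46 -> 0
Changed element WAS the max -> may need rescan.
  Max of remaining elements: 40
  New max = max(0, 40) = 40

Answer: 40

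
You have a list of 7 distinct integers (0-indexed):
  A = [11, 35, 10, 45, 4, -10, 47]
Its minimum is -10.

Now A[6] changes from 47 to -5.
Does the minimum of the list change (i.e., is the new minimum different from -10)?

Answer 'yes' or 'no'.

Answer: no

Derivation:
Old min = -10
Change: A[6] 47 -> -5
Changed element was NOT the min; min changes only if -5 < -10.
New min = -10; changed? no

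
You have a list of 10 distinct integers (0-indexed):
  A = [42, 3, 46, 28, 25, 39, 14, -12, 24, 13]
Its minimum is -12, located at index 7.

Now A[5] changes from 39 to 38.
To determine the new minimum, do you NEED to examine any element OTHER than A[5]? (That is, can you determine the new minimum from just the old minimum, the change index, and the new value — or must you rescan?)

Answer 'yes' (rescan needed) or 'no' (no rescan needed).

Old min = -12 at index 7
Change at index 5: 39 -> 38
Index 5 was NOT the min. New min = min(-12, 38). No rescan of other elements needed.
Needs rescan: no

Answer: no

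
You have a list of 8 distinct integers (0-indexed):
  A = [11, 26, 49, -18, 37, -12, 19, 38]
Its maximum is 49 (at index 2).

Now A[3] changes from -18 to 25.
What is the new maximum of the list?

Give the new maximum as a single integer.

Old max = 49 (at index 2)
Change: A[3] -18 -> 25
Changed element was NOT the old max.
  New max = max(old_max, new_val) = max(49, 25) = 49

Answer: 49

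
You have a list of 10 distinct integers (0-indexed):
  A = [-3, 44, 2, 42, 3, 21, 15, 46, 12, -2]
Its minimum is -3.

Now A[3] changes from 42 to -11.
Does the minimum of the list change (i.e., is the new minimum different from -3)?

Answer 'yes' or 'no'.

Answer: yes

Derivation:
Old min = -3
Change: A[3] 42 -> -11
Changed element was NOT the min; min changes only if -11 < -3.
New min = -11; changed? yes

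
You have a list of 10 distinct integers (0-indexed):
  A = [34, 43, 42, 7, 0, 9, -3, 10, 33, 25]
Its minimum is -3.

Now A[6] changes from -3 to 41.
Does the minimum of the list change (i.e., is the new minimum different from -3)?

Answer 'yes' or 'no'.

Answer: yes

Derivation:
Old min = -3
Change: A[6] -3 -> 41
Changed element was the min; new min must be rechecked.
New min = 0; changed? yes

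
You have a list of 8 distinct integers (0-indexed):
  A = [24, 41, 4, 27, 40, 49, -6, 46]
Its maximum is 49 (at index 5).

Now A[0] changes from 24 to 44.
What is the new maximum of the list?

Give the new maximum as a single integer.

Answer: 49

Derivation:
Old max = 49 (at index 5)
Change: A[0] 24 -> 44
Changed element was NOT the old max.
  New max = max(old_max, new_val) = max(49, 44) = 49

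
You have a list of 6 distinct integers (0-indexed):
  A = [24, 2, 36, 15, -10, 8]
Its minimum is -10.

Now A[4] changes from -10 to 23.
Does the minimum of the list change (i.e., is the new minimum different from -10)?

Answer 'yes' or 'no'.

Answer: yes

Derivation:
Old min = -10
Change: A[4] -10 -> 23
Changed element was the min; new min must be rechecked.
New min = 2; changed? yes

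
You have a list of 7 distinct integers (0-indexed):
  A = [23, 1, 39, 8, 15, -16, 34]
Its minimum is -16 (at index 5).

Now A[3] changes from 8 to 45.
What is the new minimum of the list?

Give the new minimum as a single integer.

Old min = -16 (at index 5)
Change: A[3] 8 -> 45
Changed element was NOT the old min.
  New min = min(old_min, new_val) = min(-16, 45) = -16

Answer: -16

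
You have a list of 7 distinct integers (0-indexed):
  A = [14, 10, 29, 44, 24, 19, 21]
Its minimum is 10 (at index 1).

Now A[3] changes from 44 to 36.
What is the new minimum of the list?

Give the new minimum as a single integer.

Answer: 10

Derivation:
Old min = 10 (at index 1)
Change: A[3] 44 -> 36
Changed element was NOT the old min.
  New min = min(old_min, new_val) = min(10, 36) = 10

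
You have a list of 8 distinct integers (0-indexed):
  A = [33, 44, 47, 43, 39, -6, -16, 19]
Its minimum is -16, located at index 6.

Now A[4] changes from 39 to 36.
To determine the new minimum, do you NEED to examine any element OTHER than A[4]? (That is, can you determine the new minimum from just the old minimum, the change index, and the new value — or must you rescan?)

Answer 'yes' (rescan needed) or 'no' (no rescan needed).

Answer: no

Derivation:
Old min = -16 at index 6
Change at index 4: 39 -> 36
Index 4 was NOT the min. New min = min(-16, 36). No rescan of other elements needed.
Needs rescan: no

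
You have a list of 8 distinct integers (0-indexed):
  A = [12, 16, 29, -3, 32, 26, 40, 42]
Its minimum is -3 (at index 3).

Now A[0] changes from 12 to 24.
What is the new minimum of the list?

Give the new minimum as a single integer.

Old min = -3 (at index 3)
Change: A[0] 12 -> 24
Changed element was NOT the old min.
  New min = min(old_min, new_val) = min(-3, 24) = -3

Answer: -3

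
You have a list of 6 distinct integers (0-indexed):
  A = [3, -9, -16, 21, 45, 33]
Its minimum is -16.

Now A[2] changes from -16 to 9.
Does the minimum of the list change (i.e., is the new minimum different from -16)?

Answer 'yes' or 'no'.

Answer: yes

Derivation:
Old min = -16
Change: A[2] -16 -> 9
Changed element was the min; new min must be rechecked.
New min = -9; changed? yes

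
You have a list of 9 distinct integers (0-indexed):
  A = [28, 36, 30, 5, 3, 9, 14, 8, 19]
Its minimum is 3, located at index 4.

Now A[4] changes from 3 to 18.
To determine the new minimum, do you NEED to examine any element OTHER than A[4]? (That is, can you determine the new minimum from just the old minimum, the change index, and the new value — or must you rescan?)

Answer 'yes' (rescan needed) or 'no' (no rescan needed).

Answer: yes

Derivation:
Old min = 3 at index 4
Change at index 4: 3 -> 18
Index 4 WAS the min and new value 18 > old min 3. Must rescan other elements to find the new min.
Needs rescan: yes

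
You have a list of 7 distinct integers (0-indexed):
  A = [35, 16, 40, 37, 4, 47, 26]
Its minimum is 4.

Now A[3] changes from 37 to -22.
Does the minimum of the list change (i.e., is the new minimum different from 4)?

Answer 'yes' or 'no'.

Old min = 4
Change: A[3] 37 -> -22
Changed element was NOT the min; min changes only if -22 < 4.
New min = -22; changed? yes

Answer: yes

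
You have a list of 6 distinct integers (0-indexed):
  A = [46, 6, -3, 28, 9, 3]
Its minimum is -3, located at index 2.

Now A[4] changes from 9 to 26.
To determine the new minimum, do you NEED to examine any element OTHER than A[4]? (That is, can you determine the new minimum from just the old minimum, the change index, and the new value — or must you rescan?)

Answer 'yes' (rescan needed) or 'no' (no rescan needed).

Answer: no

Derivation:
Old min = -3 at index 2
Change at index 4: 9 -> 26
Index 4 was NOT the min. New min = min(-3, 26). No rescan of other elements needed.
Needs rescan: no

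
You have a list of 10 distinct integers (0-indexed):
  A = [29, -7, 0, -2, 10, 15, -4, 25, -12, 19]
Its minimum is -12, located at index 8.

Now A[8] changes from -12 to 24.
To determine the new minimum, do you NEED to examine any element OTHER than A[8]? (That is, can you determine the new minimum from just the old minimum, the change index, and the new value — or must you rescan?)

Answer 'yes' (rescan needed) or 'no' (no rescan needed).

Old min = -12 at index 8
Change at index 8: -12 -> 24
Index 8 WAS the min and new value 24 > old min -12. Must rescan other elements to find the new min.
Needs rescan: yes

Answer: yes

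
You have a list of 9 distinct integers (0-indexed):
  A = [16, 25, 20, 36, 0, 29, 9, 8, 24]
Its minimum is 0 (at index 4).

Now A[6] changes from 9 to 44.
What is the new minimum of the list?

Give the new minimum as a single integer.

Answer: 0

Derivation:
Old min = 0 (at index 4)
Change: A[6] 9 -> 44
Changed element was NOT the old min.
  New min = min(old_min, new_val) = min(0, 44) = 0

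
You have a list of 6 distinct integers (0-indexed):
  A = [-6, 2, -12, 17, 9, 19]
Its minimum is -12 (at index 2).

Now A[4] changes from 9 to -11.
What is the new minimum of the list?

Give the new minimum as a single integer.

Old min = -12 (at index 2)
Change: A[4] 9 -> -11
Changed element was NOT the old min.
  New min = min(old_min, new_val) = min(-12, -11) = -12

Answer: -12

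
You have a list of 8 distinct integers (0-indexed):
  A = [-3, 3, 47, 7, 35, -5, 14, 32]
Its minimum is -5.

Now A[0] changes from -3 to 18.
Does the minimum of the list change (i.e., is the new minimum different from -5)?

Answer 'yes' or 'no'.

Answer: no

Derivation:
Old min = -5
Change: A[0] -3 -> 18
Changed element was NOT the min; min changes only if 18 < -5.
New min = -5; changed? no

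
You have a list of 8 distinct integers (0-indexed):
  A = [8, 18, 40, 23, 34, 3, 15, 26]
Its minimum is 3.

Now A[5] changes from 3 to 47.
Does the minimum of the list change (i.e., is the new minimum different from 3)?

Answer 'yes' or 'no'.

Answer: yes

Derivation:
Old min = 3
Change: A[5] 3 -> 47
Changed element was the min; new min must be rechecked.
New min = 8; changed? yes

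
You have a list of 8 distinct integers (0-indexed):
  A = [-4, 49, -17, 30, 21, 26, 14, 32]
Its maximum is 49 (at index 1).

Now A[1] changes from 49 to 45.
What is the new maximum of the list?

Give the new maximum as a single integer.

Answer: 45

Derivation:
Old max = 49 (at index 1)
Change: A[1] 49 -> 45
Changed element WAS the max -> may need rescan.
  Max of remaining elements: 32
  New max = max(45, 32) = 45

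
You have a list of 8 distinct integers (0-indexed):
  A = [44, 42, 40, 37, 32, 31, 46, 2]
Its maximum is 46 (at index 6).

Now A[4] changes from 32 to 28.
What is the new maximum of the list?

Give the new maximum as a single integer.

Answer: 46

Derivation:
Old max = 46 (at index 6)
Change: A[4] 32 -> 28
Changed element was NOT the old max.
  New max = max(old_max, new_val) = max(46, 28) = 46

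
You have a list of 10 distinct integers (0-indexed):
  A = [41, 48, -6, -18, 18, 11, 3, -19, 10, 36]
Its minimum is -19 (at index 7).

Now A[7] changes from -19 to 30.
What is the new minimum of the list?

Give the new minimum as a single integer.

Answer: -18

Derivation:
Old min = -19 (at index 7)
Change: A[7] -19 -> 30
Changed element WAS the min. Need to check: is 30 still <= all others?
  Min of remaining elements: -18
  New min = min(30, -18) = -18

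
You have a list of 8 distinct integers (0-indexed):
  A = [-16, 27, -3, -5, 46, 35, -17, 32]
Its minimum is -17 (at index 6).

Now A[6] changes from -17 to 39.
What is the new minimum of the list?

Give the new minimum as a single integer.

Old min = -17 (at index 6)
Change: A[6] -17 -> 39
Changed element WAS the min. Need to check: is 39 still <= all others?
  Min of remaining elements: -16
  New min = min(39, -16) = -16

Answer: -16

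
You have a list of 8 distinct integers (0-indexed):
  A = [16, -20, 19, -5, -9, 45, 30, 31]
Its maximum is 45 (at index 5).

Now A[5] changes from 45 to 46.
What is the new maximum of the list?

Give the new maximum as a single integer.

Answer: 46

Derivation:
Old max = 45 (at index 5)
Change: A[5] 45 -> 46
Changed element WAS the max -> may need rescan.
  Max of remaining elements: 31
  New max = max(46, 31) = 46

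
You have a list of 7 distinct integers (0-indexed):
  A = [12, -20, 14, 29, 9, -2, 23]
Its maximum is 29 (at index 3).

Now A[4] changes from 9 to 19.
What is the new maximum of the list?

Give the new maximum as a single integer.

Answer: 29

Derivation:
Old max = 29 (at index 3)
Change: A[4] 9 -> 19
Changed element was NOT the old max.
  New max = max(old_max, new_val) = max(29, 19) = 29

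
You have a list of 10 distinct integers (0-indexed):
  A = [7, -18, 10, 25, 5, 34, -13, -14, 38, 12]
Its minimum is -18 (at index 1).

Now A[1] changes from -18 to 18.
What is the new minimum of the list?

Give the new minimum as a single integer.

Old min = -18 (at index 1)
Change: A[1] -18 -> 18
Changed element WAS the min. Need to check: is 18 still <= all others?
  Min of remaining elements: -14
  New min = min(18, -14) = -14

Answer: -14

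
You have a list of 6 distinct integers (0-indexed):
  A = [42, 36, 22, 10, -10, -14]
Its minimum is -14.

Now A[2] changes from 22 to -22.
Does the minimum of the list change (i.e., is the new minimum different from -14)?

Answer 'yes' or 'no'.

Old min = -14
Change: A[2] 22 -> -22
Changed element was NOT the min; min changes only if -22 < -14.
New min = -22; changed? yes

Answer: yes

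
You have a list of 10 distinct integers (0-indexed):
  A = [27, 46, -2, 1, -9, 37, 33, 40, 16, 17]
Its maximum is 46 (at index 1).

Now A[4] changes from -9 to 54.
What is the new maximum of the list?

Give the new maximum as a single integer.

Old max = 46 (at index 1)
Change: A[4] -9 -> 54
Changed element was NOT the old max.
  New max = max(old_max, new_val) = max(46, 54) = 54

Answer: 54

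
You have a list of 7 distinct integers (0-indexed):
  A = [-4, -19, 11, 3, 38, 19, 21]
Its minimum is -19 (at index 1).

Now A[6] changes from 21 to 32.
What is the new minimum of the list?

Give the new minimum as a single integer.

Old min = -19 (at index 1)
Change: A[6] 21 -> 32
Changed element was NOT the old min.
  New min = min(old_min, new_val) = min(-19, 32) = -19

Answer: -19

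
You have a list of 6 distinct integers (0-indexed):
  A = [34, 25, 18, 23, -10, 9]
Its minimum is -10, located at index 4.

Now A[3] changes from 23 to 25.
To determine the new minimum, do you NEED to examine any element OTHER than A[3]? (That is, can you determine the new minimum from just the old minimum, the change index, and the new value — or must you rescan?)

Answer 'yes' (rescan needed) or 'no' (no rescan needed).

Old min = -10 at index 4
Change at index 3: 23 -> 25
Index 3 was NOT the min. New min = min(-10, 25). No rescan of other elements needed.
Needs rescan: no

Answer: no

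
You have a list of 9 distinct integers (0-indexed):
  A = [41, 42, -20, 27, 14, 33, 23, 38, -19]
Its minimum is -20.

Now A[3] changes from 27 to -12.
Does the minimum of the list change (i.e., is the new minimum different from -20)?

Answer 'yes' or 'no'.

Old min = -20
Change: A[3] 27 -> -12
Changed element was NOT the min; min changes only if -12 < -20.
New min = -20; changed? no

Answer: no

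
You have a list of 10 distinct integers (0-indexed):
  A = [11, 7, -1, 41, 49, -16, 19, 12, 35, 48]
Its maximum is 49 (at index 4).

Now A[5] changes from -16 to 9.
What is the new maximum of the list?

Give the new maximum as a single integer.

Old max = 49 (at index 4)
Change: A[5] -16 -> 9
Changed element was NOT the old max.
  New max = max(old_max, new_val) = max(49, 9) = 49

Answer: 49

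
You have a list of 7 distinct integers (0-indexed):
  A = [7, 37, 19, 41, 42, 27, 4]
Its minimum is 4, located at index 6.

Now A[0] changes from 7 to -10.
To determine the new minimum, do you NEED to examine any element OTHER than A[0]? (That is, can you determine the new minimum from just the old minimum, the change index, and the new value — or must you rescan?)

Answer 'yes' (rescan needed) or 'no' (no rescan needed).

Old min = 4 at index 6
Change at index 0: 7 -> -10
Index 0 was NOT the min. New min = min(4, -10). No rescan of other elements needed.
Needs rescan: no

Answer: no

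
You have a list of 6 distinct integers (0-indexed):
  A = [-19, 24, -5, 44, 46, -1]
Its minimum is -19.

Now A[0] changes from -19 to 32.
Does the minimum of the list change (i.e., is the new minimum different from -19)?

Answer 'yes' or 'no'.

Old min = -19
Change: A[0] -19 -> 32
Changed element was the min; new min must be rechecked.
New min = -5; changed? yes

Answer: yes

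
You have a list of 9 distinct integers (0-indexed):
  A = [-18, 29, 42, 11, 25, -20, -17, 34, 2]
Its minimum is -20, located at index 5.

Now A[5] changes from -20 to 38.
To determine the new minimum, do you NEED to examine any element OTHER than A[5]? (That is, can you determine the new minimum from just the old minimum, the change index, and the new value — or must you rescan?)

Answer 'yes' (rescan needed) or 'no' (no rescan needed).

Answer: yes

Derivation:
Old min = -20 at index 5
Change at index 5: -20 -> 38
Index 5 WAS the min and new value 38 > old min -20. Must rescan other elements to find the new min.
Needs rescan: yes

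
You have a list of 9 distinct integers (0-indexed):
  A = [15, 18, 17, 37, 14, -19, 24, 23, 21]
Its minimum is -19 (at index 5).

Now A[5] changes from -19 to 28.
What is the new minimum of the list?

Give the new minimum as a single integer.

Answer: 14

Derivation:
Old min = -19 (at index 5)
Change: A[5] -19 -> 28
Changed element WAS the min. Need to check: is 28 still <= all others?
  Min of remaining elements: 14
  New min = min(28, 14) = 14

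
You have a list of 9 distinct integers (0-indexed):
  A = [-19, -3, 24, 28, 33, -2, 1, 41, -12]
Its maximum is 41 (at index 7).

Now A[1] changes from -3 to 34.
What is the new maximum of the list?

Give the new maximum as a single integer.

Old max = 41 (at index 7)
Change: A[1] -3 -> 34
Changed element was NOT the old max.
  New max = max(old_max, new_val) = max(41, 34) = 41

Answer: 41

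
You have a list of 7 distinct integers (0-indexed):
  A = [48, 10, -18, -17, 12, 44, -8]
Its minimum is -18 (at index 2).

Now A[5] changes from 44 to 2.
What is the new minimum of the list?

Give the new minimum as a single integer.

Answer: -18

Derivation:
Old min = -18 (at index 2)
Change: A[5] 44 -> 2
Changed element was NOT the old min.
  New min = min(old_min, new_val) = min(-18, 2) = -18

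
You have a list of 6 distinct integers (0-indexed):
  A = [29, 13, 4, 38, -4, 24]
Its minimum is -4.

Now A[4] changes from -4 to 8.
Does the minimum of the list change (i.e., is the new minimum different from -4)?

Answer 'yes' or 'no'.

Old min = -4
Change: A[4] -4 -> 8
Changed element was the min; new min must be rechecked.
New min = 4; changed? yes

Answer: yes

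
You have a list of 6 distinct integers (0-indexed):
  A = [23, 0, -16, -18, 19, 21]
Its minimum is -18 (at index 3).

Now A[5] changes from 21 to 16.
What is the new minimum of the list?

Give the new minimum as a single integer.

Old min = -18 (at index 3)
Change: A[5] 21 -> 16
Changed element was NOT the old min.
  New min = min(old_min, new_val) = min(-18, 16) = -18

Answer: -18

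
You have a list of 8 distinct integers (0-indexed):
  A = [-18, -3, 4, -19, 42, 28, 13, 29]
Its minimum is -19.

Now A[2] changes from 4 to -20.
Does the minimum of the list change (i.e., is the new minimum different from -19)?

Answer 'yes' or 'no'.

Old min = -19
Change: A[2] 4 -> -20
Changed element was NOT the min; min changes only if -20 < -19.
New min = -20; changed? yes

Answer: yes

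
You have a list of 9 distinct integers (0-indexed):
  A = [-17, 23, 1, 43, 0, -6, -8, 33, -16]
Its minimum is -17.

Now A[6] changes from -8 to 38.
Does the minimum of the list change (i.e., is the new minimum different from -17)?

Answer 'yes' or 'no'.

Old min = -17
Change: A[6] -8 -> 38
Changed element was NOT the min; min changes only if 38 < -17.
New min = -17; changed? no

Answer: no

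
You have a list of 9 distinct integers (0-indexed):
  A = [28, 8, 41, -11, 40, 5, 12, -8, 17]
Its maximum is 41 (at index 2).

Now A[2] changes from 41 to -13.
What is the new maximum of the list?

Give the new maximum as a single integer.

Answer: 40

Derivation:
Old max = 41 (at index 2)
Change: A[2] 41 -> -13
Changed element WAS the max -> may need rescan.
  Max of remaining elements: 40
  New max = max(-13, 40) = 40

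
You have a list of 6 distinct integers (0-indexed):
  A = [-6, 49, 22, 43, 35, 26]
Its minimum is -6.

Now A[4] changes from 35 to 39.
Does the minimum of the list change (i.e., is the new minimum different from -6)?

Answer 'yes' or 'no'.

Answer: no

Derivation:
Old min = -6
Change: A[4] 35 -> 39
Changed element was NOT the min; min changes only if 39 < -6.
New min = -6; changed? no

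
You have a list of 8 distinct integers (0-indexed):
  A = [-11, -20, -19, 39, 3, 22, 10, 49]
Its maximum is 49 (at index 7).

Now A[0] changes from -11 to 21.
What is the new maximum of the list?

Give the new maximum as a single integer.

Old max = 49 (at index 7)
Change: A[0] -11 -> 21
Changed element was NOT the old max.
  New max = max(old_max, new_val) = max(49, 21) = 49

Answer: 49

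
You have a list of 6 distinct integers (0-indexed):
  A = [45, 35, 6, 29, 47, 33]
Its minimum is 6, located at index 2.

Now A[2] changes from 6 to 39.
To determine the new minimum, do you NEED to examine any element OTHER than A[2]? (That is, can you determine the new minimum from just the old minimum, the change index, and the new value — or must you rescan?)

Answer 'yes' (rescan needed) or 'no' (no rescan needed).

Old min = 6 at index 2
Change at index 2: 6 -> 39
Index 2 WAS the min and new value 39 > old min 6. Must rescan other elements to find the new min.
Needs rescan: yes

Answer: yes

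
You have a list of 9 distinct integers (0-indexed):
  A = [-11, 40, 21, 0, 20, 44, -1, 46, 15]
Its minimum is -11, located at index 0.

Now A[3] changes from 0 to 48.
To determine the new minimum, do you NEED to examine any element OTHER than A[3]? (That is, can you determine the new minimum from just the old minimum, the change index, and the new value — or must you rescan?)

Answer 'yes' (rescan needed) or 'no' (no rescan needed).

Answer: no

Derivation:
Old min = -11 at index 0
Change at index 3: 0 -> 48
Index 3 was NOT the min. New min = min(-11, 48). No rescan of other elements needed.
Needs rescan: no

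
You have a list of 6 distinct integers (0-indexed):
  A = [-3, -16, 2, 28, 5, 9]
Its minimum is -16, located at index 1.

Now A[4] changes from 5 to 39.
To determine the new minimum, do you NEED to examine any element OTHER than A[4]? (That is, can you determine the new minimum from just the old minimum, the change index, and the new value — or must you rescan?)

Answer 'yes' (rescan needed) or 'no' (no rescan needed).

Old min = -16 at index 1
Change at index 4: 5 -> 39
Index 4 was NOT the min. New min = min(-16, 39). No rescan of other elements needed.
Needs rescan: no

Answer: no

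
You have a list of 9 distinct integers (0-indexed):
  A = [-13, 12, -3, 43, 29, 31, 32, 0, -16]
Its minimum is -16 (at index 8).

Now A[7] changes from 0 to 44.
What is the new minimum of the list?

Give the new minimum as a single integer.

Answer: -16

Derivation:
Old min = -16 (at index 8)
Change: A[7] 0 -> 44
Changed element was NOT the old min.
  New min = min(old_min, new_val) = min(-16, 44) = -16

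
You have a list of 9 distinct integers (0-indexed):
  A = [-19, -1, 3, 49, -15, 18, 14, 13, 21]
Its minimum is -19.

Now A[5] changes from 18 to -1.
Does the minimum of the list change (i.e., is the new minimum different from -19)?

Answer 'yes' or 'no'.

Old min = -19
Change: A[5] 18 -> -1
Changed element was NOT the min; min changes only if -1 < -19.
New min = -19; changed? no

Answer: no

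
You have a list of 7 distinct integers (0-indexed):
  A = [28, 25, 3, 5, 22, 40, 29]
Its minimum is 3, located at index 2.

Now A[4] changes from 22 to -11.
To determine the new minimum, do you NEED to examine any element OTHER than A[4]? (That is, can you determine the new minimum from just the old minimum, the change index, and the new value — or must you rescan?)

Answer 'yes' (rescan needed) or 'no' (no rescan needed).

Answer: no

Derivation:
Old min = 3 at index 2
Change at index 4: 22 -> -11
Index 4 was NOT the min. New min = min(3, -11). No rescan of other elements needed.
Needs rescan: no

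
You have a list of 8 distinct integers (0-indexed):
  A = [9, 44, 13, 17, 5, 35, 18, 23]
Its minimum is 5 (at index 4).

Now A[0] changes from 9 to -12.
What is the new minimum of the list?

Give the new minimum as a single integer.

Answer: -12

Derivation:
Old min = 5 (at index 4)
Change: A[0] 9 -> -12
Changed element was NOT the old min.
  New min = min(old_min, new_val) = min(5, -12) = -12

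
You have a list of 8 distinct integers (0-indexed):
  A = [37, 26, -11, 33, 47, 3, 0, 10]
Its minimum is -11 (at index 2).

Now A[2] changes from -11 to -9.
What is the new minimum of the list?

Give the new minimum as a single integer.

Answer: -9

Derivation:
Old min = -11 (at index 2)
Change: A[2] -11 -> -9
Changed element WAS the min. Need to check: is -9 still <= all others?
  Min of remaining elements: 0
  New min = min(-9, 0) = -9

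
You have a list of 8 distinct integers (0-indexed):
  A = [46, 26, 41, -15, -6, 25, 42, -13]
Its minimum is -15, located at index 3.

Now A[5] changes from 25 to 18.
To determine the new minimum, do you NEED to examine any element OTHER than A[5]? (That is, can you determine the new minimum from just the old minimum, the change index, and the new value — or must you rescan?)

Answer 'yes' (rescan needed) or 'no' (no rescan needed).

Old min = -15 at index 3
Change at index 5: 25 -> 18
Index 5 was NOT the min. New min = min(-15, 18). No rescan of other elements needed.
Needs rescan: no

Answer: no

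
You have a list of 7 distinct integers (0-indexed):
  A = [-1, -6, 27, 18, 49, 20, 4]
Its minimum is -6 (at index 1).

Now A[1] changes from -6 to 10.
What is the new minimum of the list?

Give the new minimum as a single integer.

Answer: -1

Derivation:
Old min = -6 (at index 1)
Change: A[1] -6 -> 10
Changed element WAS the min. Need to check: is 10 still <= all others?
  Min of remaining elements: -1
  New min = min(10, -1) = -1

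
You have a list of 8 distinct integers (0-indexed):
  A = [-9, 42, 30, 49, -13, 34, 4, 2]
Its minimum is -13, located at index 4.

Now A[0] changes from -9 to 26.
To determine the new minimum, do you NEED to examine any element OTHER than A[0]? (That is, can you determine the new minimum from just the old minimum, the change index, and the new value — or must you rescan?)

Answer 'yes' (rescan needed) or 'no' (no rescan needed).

Old min = -13 at index 4
Change at index 0: -9 -> 26
Index 0 was NOT the min. New min = min(-13, 26). No rescan of other elements needed.
Needs rescan: no

Answer: no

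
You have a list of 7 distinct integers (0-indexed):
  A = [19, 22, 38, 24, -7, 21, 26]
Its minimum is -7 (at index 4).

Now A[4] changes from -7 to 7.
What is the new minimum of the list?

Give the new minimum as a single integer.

Old min = -7 (at index 4)
Change: A[4] -7 -> 7
Changed element WAS the min. Need to check: is 7 still <= all others?
  Min of remaining elements: 19
  New min = min(7, 19) = 7

Answer: 7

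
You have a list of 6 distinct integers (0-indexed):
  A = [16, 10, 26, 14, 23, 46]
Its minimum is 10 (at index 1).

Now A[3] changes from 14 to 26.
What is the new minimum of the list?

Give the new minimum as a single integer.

Old min = 10 (at index 1)
Change: A[3] 14 -> 26
Changed element was NOT the old min.
  New min = min(old_min, new_val) = min(10, 26) = 10

Answer: 10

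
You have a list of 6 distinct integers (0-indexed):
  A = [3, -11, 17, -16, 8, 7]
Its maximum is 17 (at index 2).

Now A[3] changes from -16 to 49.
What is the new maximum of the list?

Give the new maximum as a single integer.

Old max = 17 (at index 2)
Change: A[3] -16 -> 49
Changed element was NOT the old max.
  New max = max(old_max, new_val) = max(17, 49) = 49

Answer: 49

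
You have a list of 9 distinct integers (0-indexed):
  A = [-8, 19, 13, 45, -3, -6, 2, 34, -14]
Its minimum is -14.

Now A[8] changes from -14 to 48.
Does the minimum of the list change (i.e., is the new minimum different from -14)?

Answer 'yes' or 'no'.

Answer: yes

Derivation:
Old min = -14
Change: A[8] -14 -> 48
Changed element was the min; new min must be rechecked.
New min = -8; changed? yes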